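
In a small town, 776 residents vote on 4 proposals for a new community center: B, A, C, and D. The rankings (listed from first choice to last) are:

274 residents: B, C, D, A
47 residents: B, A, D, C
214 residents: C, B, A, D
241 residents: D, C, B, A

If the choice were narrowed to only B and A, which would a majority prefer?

B

Voters preferring B to A: 776; preferring A to B: 0.
B wins the head-to-head.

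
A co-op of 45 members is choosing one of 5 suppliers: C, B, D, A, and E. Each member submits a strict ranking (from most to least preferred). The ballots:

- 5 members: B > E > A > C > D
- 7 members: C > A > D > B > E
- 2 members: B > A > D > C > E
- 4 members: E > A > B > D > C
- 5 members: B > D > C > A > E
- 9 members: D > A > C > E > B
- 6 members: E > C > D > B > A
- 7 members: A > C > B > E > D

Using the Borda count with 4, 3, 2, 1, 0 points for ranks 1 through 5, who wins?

A

C: 5·1 + 7·4 + 2·1 + 4·0 + 5·2 + 9·2 + 6·3 + 7·3 = 102
B: 5·4 + 7·1 + 2·4 + 4·2 + 5·4 + 9·0 + 6·1 + 7·2 = 83
D: 5·0 + 7·2 + 2·2 + 4·1 + 5·3 + 9·4 + 6·2 + 7·0 = 85
A: 5·2 + 7·3 + 2·3 + 4·3 + 5·1 + 9·3 + 6·0 + 7·4 = 109
E: 5·3 + 7·0 + 2·0 + 4·4 + 5·0 + 9·1 + 6·4 + 7·1 = 71
A has the highest Borda score (109).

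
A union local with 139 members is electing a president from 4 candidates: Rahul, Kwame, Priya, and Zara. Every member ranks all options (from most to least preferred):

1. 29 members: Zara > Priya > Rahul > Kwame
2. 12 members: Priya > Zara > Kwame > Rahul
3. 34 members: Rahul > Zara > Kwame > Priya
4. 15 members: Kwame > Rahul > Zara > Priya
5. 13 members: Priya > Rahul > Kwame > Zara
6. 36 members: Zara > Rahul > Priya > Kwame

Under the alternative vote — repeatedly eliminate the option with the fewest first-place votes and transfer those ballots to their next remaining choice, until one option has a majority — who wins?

Round 1: Rahul 34, Kwame 15, Priya 25, Zara 65. Eliminate Kwame.
Round 2: Rahul 49, Priya 25, Zara 65. Eliminate Priya.
Round 3: Rahul 62, Zara 77. Zara has a majority.

Zara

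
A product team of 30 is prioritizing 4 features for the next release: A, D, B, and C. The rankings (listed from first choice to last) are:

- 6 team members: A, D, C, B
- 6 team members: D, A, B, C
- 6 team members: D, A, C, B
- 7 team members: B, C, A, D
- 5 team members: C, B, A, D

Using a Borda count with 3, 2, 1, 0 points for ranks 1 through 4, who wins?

A

A: 6·3 + 6·2 + 6·2 + 7·1 + 5·1 = 54
D: 6·2 + 6·3 + 6·3 + 7·0 + 5·0 = 48
B: 6·0 + 6·1 + 6·0 + 7·3 + 5·2 = 37
C: 6·1 + 6·0 + 6·1 + 7·2 + 5·3 = 41
A has the highest Borda score (54).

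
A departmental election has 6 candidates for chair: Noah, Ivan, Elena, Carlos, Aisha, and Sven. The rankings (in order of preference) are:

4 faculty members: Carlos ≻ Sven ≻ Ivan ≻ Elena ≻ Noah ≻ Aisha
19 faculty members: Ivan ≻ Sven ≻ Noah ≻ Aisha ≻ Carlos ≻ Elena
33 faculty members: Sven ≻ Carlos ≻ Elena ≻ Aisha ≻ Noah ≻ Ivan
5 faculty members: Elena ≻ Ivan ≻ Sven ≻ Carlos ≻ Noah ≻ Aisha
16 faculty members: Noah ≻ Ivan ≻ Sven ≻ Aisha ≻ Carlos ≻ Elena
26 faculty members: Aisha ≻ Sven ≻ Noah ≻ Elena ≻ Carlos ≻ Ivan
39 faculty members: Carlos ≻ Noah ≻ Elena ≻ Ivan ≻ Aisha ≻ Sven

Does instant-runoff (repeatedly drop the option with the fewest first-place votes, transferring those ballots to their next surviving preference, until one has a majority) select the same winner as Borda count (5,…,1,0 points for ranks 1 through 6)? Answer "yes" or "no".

Instant-runoff — R1 Noah 16, Ivan 19, Elena 5, Carlos 43, Aisha 26, Sven 33 (Elena out); R2 Noah 16, Ivan 24, Carlos 43, Aisha 26, Sven 33 (Noah out); R3 Ivan 40, Carlos 43, Aisha 26, Sven 33 (Aisha out); R4 Ivan 40, Carlos 43, Sven 59 (Ivan out); R5 Carlos 43, Sven 99 (Sven winner). Winner: Sven.
Borda — scores: Noah 413, Ivan 269, Elena 301, Carlos 418, Aisha 305, Sven 424. Winner: Sven.
The two methods agree.

yes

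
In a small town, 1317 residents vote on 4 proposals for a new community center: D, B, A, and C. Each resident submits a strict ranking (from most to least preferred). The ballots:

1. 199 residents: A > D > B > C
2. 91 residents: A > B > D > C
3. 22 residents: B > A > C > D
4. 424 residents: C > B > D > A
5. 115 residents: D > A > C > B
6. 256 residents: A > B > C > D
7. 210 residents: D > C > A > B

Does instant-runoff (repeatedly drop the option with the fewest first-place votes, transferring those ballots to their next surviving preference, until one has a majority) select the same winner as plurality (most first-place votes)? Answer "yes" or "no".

yes

Instant-runoff — R1 D 325, B 22, A 546, C 424 (B out); R2 D 325, A 568, C 424 (D out); R3 A 683, C 634 (A winner). Winner: A.
Plurality — first-place votes: D 325, B 22, A 546, C 424. Winner: A.
The two methods agree.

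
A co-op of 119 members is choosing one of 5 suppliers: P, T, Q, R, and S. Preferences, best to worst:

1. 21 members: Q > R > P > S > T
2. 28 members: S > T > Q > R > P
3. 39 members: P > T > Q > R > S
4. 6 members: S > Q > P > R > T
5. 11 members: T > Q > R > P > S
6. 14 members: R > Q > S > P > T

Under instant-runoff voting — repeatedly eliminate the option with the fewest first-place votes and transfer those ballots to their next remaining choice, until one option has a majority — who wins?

Round 1: P 39, T 11, Q 21, R 14, S 34. Eliminate T.
Round 2: P 39, Q 32, R 14, S 34. Eliminate R.
Round 3: P 39, Q 46, S 34. Eliminate S.
Round 4: P 39, Q 80. Q has a majority.

Q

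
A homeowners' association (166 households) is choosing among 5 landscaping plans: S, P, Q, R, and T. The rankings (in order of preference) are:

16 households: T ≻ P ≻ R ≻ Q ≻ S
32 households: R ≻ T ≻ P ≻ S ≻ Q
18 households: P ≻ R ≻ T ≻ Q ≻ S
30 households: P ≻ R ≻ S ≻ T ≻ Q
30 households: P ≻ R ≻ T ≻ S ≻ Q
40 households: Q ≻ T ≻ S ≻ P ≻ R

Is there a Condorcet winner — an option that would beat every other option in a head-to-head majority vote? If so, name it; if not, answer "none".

Checking pairwise contests:
P beats S 126–40.
T beats P 88–78.
S beats Q 92–74.
P beats R 134–32.
R beats T 110–56.
Every option loses at least one head-to-head, so there is no Condorcet winner.

none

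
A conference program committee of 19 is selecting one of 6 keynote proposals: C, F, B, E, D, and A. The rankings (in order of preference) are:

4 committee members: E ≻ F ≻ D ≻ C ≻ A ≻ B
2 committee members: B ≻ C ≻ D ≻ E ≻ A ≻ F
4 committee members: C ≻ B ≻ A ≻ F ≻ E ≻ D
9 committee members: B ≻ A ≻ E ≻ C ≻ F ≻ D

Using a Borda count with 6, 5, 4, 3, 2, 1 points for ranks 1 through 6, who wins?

B

C: 4·3 + 2·5 + 4·6 + 9·3 = 73
F: 4·5 + 2·1 + 4·3 + 9·2 = 52
B: 4·1 + 2·6 + 4·5 + 9·6 = 90
E: 4·6 + 2·3 + 4·2 + 9·4 = 74
D: 4·4 + 2·4 + 4·1 + 9·1 = 37
A: 4·2 + 2·2 + 4·4 + 9·5 = 73
B has the highest Borda score (90).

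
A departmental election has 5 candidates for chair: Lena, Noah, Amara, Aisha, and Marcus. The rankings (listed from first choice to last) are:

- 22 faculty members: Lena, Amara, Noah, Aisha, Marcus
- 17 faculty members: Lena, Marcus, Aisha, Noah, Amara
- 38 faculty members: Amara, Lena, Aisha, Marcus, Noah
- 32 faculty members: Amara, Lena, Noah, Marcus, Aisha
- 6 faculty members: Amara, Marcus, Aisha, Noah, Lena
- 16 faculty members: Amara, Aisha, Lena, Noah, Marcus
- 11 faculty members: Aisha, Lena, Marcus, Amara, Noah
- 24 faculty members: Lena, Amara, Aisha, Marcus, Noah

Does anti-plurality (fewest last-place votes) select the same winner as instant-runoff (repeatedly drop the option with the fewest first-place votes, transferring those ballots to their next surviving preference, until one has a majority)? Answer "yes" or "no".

Anti-plurality — last-place votes: Lena 6, Noah 73, Amara 17, Aisha 32, Marcus 38. Winner: Lena.
Instant-runoff — R1 Lena 63, Noah 0, Amara 92, Aisha 11, Marcus 0 (Amara winner). Winner: Amara.
The two methods disagree.

no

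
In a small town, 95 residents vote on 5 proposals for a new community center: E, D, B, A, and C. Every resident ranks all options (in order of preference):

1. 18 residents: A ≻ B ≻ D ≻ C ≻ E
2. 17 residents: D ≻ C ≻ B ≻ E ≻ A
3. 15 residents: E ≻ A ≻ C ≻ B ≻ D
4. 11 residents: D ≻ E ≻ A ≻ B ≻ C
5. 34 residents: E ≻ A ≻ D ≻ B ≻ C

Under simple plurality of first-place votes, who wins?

E

First-place votes: E 49, D 28, B 0, A 18, C 0.
E has the most first-place votes.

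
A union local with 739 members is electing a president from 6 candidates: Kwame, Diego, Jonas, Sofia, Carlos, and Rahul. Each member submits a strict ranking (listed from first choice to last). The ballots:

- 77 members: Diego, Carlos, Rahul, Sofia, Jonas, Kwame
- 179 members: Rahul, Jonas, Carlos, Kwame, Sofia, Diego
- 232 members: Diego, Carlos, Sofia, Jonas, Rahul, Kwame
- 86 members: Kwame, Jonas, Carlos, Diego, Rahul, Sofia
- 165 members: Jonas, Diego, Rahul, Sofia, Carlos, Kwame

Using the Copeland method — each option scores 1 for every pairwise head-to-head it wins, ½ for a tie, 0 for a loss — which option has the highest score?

Jonas

Kwame: loses to Diego, Jonas, Sofia, Carlos, and Rahul → score 0.
Diego: beats Kwame, Sofia, Carlos, and Rahul; loses to Jonas → score 4.
Jonas: beats Kwame, Diego, Sofia, Carlos, and Rahul → score 5.
Sofia: beats Kwame; loses to Diego, Jonas, Carlos, and Rahul → score 1.
Carlos: beats Kwame, Sofia, and Rahul; loses to Diego and Jonas → score 3.
Rahul: beats Kwame and Sofia; loses to Diego, Jonas, and Carlos → score 2.
Jonas has the best pairwise record.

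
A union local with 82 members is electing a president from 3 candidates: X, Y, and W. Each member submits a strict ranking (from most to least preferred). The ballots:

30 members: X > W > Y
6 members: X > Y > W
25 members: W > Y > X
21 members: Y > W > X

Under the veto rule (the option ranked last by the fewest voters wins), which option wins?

W

Last-place votes: X 46, Y 30, W 6.
W is ranked last by the fewest voters, so W wins.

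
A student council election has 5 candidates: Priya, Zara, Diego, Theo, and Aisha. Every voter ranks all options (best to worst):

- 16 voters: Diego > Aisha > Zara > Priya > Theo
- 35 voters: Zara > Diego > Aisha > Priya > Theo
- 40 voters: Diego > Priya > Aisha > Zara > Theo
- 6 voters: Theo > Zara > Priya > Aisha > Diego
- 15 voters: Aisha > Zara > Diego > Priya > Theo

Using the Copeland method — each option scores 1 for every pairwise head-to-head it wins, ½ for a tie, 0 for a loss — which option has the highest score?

Diego

Priya: beats Theo; loses to Zara, Diego, and Aisha → score 1.
Zara: beats Priya and Theo; ties Diego; loses to Aisha → score 2.5.
Diego: beats Priya, Theo, and Aisha; ties Zara → score 3.5.
Theo: loses to Priya, Zara, Diego, and Aisha → score 0.
Aisha: beats Priya, Zara, and Theo; loses to Diego → score 3.
Diego has the best pairwise record.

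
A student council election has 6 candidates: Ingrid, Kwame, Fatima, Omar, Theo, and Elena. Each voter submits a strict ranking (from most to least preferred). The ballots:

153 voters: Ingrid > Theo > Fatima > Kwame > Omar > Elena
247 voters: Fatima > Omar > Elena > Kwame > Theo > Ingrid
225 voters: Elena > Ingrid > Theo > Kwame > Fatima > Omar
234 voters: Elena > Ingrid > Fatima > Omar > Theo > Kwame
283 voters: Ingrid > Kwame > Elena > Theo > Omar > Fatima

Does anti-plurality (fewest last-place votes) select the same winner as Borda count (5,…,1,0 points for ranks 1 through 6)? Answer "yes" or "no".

no

Anti-plurality — last-place votes: Ingrid 247, Kwame 234, Fatima 283, Omar 225, Theo 0, Elena 153. Winner: Theo.
Borda — scores: Ingrid 4016, Kwame 2382, Fatima 2621, Omar 1892, Theo 2334, Elena 3885. Winner: Ingrid.
The two methods disagree.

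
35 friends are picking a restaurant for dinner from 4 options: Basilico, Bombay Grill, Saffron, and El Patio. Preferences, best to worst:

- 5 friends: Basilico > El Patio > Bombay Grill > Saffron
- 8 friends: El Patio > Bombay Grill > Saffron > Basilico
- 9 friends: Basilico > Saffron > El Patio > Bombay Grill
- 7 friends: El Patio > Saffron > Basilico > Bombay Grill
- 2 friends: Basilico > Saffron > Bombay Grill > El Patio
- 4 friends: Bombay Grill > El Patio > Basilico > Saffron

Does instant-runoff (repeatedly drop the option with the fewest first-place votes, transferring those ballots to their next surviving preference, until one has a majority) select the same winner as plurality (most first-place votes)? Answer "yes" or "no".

no

Instant-runoff — R1 Basilico 16, Bombay Grill 4, Saffron 0, El Patio 15 (Saffron out); R2 Basilico 16, Bombay Grill 4, El Patio 15 (Bombay Grill out); R3 Basilico 16, El Patio 19 (El Patio winner). Winner: El Patio.
Plurality — first-place votes: Basilico 16, Bombay Grill 4, Saffron 0, El Patio 15. Winner: Basilico.
The two methods disagree.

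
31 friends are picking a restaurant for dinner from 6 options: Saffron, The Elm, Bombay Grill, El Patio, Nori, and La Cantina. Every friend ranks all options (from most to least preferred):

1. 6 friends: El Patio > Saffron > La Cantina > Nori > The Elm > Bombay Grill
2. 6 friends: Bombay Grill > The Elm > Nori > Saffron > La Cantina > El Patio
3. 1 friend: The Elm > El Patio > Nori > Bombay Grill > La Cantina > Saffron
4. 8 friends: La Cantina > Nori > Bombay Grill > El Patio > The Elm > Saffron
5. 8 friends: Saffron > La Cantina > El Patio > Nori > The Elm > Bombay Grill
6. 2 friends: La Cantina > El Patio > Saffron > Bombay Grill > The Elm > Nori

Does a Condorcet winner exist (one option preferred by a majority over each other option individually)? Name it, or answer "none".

none

Checking pairwise contests:
El Patio beats Saffron 17–14.
Saffron beats The Elm 16–15.
Saffron beats Bombay Grill 16–15.
La Cantina beats El Patio 24–7.
Saffron beats Nori 16–15.
Saffron beats La Cantina 20–11.
Every option loses at least one head-to-head, so there is no Condorcet winner.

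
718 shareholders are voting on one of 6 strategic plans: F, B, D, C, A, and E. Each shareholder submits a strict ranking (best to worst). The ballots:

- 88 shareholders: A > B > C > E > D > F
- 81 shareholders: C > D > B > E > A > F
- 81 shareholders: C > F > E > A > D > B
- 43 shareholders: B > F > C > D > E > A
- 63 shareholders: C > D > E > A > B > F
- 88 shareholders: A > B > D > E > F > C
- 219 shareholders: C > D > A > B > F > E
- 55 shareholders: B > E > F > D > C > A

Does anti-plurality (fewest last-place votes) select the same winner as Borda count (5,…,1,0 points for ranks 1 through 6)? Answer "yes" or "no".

Anti-plurality — last-place votes: F 232, B 81, D 0, C 88, A 98, E 219. Winner: D.
Borda — scores: F 968, B 1938, D 2081, C 2668, A 1906, E 1209. Winner: C.
The two methods disagree.

no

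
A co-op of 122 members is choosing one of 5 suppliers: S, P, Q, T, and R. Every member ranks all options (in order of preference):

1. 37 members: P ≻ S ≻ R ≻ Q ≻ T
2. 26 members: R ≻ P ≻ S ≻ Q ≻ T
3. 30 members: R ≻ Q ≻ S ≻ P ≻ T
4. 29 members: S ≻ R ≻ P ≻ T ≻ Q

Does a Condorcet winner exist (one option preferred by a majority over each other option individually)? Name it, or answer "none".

none

Checking pairwise contests:
P beats S 63–59.
R beats P 85–37.
S beats Q 92–30.
S beats T 122–0.
S beats R 66–56.
Every option loses at least one head-to-head, so there is no Condorcet winner.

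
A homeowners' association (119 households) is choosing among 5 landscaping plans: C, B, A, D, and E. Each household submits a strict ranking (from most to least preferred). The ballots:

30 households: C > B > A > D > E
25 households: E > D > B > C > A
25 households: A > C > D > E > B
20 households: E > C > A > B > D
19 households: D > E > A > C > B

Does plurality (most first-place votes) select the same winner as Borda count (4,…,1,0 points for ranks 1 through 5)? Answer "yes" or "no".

no

Plurality — first-place votes: C 30, B 0, A 25, D 19, E 45. Winner: E.
Borda — scores: C 299, B 160, A 238, D 231, E 262. Winner: C.
The two methods disagree.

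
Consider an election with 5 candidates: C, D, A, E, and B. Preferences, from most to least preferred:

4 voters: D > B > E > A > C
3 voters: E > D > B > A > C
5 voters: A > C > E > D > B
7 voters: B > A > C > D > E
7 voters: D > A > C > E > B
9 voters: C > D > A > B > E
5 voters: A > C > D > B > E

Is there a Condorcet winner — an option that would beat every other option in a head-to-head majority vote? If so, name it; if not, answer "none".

none

Checking pairwise contests:
A beats C 31–9.
C beats D 26–14.
D beats A 23–17.
C beats E 33–7.
C beats B 26–14.
Every option loses at least one head-to-head, so there is no Condorcet winner.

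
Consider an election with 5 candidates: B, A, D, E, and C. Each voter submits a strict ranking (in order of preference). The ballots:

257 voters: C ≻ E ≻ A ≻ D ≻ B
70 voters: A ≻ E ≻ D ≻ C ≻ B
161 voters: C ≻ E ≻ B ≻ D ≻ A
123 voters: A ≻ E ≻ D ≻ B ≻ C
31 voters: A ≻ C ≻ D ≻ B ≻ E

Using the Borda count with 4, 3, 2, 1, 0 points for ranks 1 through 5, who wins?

C

B: 257·0 + 70·0 + 161·2 + 123·1 + 31·1 = 476
A: 257·2 + 70·4 + 161·0 + 123·4 + 31·4 = 1410
D: 257·1 + 70·2 + 161·1 + 123·2 + 31·2 = 866
E: 257·3 + 70·3 + 161·3 + 123·3 + 31·0 = 1833
C: 257·4 + 70·1 + 161·4 + 123·0 + 31·3 = 1835
C has the highest Borda score (1835).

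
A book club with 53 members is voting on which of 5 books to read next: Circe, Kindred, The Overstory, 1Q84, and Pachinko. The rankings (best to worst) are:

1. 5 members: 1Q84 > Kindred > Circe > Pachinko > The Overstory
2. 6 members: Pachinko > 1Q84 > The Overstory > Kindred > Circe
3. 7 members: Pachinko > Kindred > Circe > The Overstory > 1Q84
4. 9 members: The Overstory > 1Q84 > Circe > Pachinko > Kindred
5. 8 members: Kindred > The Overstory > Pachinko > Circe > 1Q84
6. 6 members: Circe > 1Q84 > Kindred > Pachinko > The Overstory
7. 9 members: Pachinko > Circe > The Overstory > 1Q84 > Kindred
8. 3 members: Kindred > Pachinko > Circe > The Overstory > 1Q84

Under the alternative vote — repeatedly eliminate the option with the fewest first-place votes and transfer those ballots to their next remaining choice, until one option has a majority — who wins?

Round 1: Circe 6, Kindred 11, The Overstory 9, 1Q84 5, Pachinko 22. Eliminate 1Q84.
Round 2: Circe 6, Kindred 16, The Overstory 9, Pachinko 22. Eliminate Circe.
Round 3: Kindred 22, The Overstory 9, Pachinko 22. Eliminate The Overstory.
Round 4: Kindred 22, Pachinko 31. Pachinko has a majority.

Pachinko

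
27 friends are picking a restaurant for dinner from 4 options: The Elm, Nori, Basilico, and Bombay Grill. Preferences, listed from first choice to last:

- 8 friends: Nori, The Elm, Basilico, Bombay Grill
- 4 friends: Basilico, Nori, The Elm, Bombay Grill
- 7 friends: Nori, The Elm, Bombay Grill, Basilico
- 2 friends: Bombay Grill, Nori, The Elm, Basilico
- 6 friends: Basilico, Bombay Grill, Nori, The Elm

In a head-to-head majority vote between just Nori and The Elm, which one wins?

Voters preferring Nori to The Elm: 27; preferring The Elm to Nori: 0.
Nori wins the head-to-head.

Nori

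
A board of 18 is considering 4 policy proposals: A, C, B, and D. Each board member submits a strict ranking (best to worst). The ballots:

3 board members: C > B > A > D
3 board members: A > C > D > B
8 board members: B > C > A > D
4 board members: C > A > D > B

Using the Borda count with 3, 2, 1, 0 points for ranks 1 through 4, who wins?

C

A: 3·1 + 3·3 + 8·1 + 4·2 = 28
C: 3·3 + 3·2 + 8·2 + 4·3 = 43
B: 3·2 + 3·0 + 8·3 + 4·0 = 30
D: 3·0 + 3·1 + 8·0 + 4·1 = 7
C has the highest Borda score (43).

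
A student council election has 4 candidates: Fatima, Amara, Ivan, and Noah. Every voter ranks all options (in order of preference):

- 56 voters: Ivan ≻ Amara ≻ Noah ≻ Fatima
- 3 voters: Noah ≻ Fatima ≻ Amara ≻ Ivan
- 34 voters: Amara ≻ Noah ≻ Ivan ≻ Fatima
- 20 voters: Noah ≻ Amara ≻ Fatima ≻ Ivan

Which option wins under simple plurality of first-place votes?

Ivan

First-place votes: Fatima 0, Amara 34, Ivan 56, Noah 23.
Ivan has the most first-place votes.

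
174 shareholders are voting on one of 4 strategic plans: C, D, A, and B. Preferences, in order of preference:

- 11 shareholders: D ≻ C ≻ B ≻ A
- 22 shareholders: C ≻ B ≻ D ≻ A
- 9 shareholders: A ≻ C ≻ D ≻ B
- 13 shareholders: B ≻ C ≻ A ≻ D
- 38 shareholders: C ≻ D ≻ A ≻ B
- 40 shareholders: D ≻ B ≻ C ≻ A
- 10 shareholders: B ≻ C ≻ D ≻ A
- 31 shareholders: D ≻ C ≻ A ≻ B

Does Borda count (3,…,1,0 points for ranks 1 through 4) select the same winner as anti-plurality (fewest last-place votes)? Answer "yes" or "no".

yes

Borda — scores: C 368, D 363, A 109, B 204. Winner: C.
Anti-plurality — last-place votes: C 0, D 13, A 83, B 78. Winner: C.
The two methods agree.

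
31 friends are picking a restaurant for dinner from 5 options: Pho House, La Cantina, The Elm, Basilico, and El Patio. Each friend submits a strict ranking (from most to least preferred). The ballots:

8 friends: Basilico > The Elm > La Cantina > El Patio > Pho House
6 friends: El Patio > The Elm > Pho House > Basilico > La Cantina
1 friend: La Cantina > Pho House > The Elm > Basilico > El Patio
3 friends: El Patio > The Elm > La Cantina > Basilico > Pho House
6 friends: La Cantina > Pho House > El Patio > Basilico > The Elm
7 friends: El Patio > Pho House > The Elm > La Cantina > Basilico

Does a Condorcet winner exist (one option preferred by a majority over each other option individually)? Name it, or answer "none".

El Patio vs Pho House: 24–7 for El Patio.
El Patio vs La Cantina: 16–15 for El Patio.
El Patio vs The Elm: 22–9 for El Patio.
El Patio vs Basilico: 22–9 for El Patio.
El Patio beats every other option head-to-head.

El Patio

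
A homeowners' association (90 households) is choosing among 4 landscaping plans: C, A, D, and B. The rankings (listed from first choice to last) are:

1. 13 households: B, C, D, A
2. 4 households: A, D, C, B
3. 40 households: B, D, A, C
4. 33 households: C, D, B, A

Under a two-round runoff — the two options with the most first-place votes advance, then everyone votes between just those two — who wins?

B

Round 1 first-place votes: C 33, A 4, D 0, B 53.
B and C advance.
Runoff: B is preferred to C by 53 voters; C by 37.
B wins the runoff.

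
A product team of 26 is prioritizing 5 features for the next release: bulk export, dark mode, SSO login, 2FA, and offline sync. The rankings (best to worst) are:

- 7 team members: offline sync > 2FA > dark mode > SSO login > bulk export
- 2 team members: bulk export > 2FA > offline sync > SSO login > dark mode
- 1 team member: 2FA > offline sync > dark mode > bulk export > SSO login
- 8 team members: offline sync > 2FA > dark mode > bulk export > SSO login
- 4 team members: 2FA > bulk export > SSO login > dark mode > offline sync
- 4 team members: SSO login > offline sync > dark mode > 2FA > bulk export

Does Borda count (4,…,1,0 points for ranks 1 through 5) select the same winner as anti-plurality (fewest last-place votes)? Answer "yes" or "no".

no

Borda — scores: bulk export 29, dark mode 44, SSO login 33, 2FA 75, offline sync 79. Winner: offline sync.
Anti-plurality — last-place votes: bulk export 11, dark mode 2, SSO login 9, 2FA 0, offline sync 4. Winner: 2FA.
The two methods disagree.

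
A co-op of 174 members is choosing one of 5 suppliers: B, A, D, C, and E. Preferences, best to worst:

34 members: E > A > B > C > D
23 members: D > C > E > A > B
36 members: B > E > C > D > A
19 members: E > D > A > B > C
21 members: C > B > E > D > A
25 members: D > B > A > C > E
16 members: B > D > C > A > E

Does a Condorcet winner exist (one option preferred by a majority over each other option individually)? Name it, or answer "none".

B vs A: 98–76 for B.
B vs D: 107–67 for B.
B vs C: 130–44 for B.
B vs E: 98–76 for B.
B beats every other option head-to-head.

B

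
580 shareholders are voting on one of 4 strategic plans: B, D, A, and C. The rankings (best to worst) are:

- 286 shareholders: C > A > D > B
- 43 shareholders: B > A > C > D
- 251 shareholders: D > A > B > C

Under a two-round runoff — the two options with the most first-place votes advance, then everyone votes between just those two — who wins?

C

Round 1 first-place votes: B 43, D 251, A 0, C 286.
C and D advance.
Runoff: C is preferred to D by 329 voters; D by 251.
C wins the runoff.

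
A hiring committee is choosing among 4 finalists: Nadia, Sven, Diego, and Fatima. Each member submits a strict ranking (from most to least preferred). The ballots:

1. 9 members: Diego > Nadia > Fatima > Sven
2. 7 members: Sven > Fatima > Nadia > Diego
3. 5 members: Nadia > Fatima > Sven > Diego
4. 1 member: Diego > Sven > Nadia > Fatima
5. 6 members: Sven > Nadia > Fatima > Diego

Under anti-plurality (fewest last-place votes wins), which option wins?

Nadia

Last-place votes: Nadia 0, Sven 9, Diego 18, Fatima 1.
Nadia is ranked last by the fewest voters, so Nadia wins.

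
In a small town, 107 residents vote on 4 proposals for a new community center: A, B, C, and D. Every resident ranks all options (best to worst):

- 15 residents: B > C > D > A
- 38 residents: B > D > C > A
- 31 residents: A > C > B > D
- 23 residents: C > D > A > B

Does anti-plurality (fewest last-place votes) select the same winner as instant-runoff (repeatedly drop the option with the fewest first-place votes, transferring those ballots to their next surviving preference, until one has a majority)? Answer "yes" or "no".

Anti-plurality — last-place votes: A 53, B 23, C 0, D 31. Winner: C.
Instant-runoff — R1 A 31, B 53, C 23, D 0 (D out); R2 A 31, B 53, C 23 (C out); R3 A 54, B 53 (A winner). Winner: A.
The two methods disagree.

no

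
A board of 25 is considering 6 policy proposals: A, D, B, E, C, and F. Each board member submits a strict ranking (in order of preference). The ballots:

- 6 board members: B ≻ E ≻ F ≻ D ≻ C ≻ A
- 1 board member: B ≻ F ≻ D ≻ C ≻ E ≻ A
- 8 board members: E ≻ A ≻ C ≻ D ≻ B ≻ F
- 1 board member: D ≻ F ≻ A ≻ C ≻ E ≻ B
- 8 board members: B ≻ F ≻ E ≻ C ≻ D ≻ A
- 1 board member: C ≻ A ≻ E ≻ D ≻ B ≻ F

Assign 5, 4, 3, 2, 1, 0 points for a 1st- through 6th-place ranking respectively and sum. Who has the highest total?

E

A: 6·0 + 1·0 + 8·4 + 1·3 + 8·0 + 1·4 = 39
D: 6·2 + 1·3 + 8·2 + 1·5 + 8·1 + 1·2 = 46
B: 6·5 + 1·5 + 8·1 + 1·0 + 8·5 + 1·1 = 84
E: 6·4 + 1·1 + 8·5 + 1·1 + 8·3 + 1·3 = 93
C: 6·1 + 1·2 + 8·3 + 1·2 + 8·2 + 1·5 = 55
F: 6·3 + 1·4 + 8·0 + 1·4 + 8·4 + 1·0 = 58
E has the highest Borda score (93).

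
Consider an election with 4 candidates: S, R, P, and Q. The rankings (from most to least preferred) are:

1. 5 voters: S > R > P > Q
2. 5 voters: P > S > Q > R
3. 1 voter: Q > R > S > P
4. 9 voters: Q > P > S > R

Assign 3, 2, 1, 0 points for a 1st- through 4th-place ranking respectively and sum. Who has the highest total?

S: 5·3 + 5·2 + 1·1 + 9·1 = 35
R: 5·2 + 5·0 + 1·2 + 9·0 = 12
P: 5·1 + 5·3 + 1·0 + 9·2 = 38
Q: 5·0 + 5·1 + 1·3 + 9·3 = 35
P has the highest Borda score (38).

P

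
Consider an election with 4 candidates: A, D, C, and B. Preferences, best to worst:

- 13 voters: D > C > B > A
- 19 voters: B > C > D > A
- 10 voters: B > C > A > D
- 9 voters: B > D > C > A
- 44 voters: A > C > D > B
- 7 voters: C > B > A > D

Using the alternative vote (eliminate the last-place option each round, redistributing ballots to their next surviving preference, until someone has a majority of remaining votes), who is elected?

B

Round 1: A 44, D 13, C 7, B 38. Eliminate C.
Round 2: A 44, D 13, B 45. Eliminate D.
Round 3: A 44, B 58. B has a majority.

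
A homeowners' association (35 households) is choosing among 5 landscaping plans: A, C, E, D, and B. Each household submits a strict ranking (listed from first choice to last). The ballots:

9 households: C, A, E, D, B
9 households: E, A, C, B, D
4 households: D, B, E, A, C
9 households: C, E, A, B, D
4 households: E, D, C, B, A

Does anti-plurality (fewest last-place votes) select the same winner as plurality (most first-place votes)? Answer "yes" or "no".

no

Anti-plurality — last-place votes: A 4, C 4, E 0, D 18, B 9. Winner: E.
Plurality — first-place votes: A 0, C 18, E 13, D 4, B 0. Winner: C.
The two methods disagree.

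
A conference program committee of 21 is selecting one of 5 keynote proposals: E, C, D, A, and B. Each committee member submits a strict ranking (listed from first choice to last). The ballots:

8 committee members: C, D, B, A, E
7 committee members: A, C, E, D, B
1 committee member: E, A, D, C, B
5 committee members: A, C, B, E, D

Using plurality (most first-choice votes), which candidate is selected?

First-place votes: E 1, C 8, D 0, A 12, B 0.
A has the most first-place votes.

A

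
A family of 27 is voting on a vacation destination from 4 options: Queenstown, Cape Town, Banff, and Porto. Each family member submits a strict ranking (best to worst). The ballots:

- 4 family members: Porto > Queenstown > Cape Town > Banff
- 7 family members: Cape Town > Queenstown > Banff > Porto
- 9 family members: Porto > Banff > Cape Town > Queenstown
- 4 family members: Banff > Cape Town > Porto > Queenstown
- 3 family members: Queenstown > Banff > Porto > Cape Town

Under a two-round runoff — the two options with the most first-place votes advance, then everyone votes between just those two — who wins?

Round 1 first-place votes: Queenstown 3, Cape Town 7, Banff 4, Porto 13.
Porto and Cape Town advance.
Runoff: Porto is preferred to Cape Town by 16 voters; Cape Town by 11.
Porto wins the runoff.

Porto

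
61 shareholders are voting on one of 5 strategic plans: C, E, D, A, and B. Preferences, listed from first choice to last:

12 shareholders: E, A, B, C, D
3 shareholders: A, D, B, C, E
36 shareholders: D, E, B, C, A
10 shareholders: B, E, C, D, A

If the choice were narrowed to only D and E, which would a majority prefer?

D

Voters preferring D to E: 39; preferring E to D: 22.
D wins the head-to-head.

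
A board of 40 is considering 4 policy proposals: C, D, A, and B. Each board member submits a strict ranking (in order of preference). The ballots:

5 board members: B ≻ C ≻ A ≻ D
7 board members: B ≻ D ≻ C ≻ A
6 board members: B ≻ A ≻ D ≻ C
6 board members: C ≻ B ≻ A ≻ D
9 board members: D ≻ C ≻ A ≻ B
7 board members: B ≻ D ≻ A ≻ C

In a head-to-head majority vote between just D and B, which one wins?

B

Voters preferring D to B: 9; preferring B to D: 31.
B wins the head-to-head.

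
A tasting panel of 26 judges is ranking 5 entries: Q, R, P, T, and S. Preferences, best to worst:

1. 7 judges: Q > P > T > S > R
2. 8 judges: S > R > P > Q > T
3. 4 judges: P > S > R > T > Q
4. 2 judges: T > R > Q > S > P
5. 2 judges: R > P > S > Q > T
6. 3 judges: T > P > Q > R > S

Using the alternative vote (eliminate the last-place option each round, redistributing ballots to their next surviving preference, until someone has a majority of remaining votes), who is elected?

Round 1: Q 7, R 2, P 4, T 5, S 8. Eliminate R.
Round 2: Q 7, P 6, T 5, S 8. Eliminate T.
Round 3: Q 9, P 9, S 8. Eliminate S.
Round 4: Q 9, P 17. P has a majority.

P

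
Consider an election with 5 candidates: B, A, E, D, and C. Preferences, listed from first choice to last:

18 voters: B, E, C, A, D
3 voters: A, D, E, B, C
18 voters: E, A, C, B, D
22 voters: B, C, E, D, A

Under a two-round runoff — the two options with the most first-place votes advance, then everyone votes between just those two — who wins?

B

Round 1 first-place votes: B 40, A 3, E 18, D 0, C 0.
B and E advance.
Runoff: B is preferred to E by 40 voters; E by 21.
B wins the runoff.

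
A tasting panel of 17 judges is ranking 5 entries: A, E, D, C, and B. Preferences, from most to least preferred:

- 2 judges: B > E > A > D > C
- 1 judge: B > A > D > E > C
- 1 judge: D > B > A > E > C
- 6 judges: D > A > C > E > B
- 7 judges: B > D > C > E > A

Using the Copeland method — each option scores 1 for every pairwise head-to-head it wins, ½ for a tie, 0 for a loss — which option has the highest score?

A: beats C; loses to E, D, and B → score 1.
E: beats A; loses to D, C, and B → score 1.
D: beats A, E, and C; loses to B → score 3.
C: beats E; loses to A, D, and B → score 1.
B: beats A, E, D, and C → score 4.
B has the best pairwise record.

B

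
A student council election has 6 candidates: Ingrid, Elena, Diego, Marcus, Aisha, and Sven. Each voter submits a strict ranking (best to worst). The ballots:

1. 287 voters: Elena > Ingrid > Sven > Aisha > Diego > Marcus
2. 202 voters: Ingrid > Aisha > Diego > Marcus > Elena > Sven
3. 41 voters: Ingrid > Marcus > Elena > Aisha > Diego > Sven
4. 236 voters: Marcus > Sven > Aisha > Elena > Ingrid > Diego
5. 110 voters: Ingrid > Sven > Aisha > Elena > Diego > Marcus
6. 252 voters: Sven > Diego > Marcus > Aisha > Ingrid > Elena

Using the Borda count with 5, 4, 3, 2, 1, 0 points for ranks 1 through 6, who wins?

Ingrid: 287·4 + 202·5 + 41·5 + 236·1 + 110·5 + 252·1 = 3401
Elena: 287·5 + 202·1 + 41·3 + 236·2 + 110·2 + 252·0 = 2452
Diego: 287·1 + 202·3 + 41·1 + 236·0 + 110·1 + 252·4 = 2052
Marcus: 287·0 + 202·2 + 41·4 + 236·5 + 110·0 + 252·3 = 2504
Aisha: 287·2 + 202·4 + 41·2 + 236·3 + 110·3 + 252·2 = 3006
Sven: 287·3 + 202·0 + 41·0 + 236·4 + 110·4 + 252·5 = 3505
Sven has the highest Borda score (3505).

Sven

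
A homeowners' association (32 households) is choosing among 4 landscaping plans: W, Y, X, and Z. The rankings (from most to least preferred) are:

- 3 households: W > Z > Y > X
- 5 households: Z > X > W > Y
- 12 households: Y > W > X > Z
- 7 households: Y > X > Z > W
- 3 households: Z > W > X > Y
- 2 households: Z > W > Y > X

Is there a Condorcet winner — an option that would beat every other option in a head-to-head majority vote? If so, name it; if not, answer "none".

Y

Y vs W: 19–13 for Y.
Y vs X: 24–8 for Y.
Y vs Z: 19–13 for Y.
Y beats every other option head-to-head.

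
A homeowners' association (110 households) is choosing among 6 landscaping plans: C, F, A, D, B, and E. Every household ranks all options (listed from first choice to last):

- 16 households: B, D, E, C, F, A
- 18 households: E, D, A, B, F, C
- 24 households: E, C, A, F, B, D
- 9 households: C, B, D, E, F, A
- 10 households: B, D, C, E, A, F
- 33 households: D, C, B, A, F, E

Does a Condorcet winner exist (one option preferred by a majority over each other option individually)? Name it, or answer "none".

none

Checking pairwise contests:
D beats C 77–33.
C beats F 92–18.
C beats A 92–18.
B beats D 59–51.
C beats B 66–44.
D beats E 68–42.
Every option loses at least one head-to-head, so there is no Condorcet winner.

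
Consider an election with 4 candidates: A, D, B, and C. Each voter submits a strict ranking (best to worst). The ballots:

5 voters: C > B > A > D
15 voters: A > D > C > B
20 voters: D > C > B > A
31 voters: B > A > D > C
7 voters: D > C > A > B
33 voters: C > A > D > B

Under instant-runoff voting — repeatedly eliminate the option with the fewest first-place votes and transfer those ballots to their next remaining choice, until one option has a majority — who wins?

Round 1: A 15, D 27, B 31, C 38. Eliminate A.
Round 2: D 42, B 31, C 38. Eliminate B.
Round 3: D 73, C 38. D has a majority.

D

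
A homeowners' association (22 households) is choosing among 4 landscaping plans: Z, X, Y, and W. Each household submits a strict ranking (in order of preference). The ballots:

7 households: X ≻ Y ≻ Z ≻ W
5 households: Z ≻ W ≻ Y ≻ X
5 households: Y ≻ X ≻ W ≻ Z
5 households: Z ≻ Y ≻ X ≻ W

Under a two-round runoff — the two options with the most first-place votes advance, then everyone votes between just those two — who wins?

Round 1 first-place votes: Z 10, X 7, Y 5, W 0.
Z and X advance.
Runoff: Z is preferred to X by 10 voters; X by 12.
X wins the runoff.

X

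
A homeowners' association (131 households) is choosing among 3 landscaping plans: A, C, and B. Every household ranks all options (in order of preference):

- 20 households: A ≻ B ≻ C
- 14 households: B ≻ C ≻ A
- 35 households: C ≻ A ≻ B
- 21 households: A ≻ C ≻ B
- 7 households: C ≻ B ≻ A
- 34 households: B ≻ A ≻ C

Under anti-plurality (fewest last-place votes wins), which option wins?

Last-place votes: A 21, C 54, B 56.
A is ranked last by the fewest voters, so A wins.

A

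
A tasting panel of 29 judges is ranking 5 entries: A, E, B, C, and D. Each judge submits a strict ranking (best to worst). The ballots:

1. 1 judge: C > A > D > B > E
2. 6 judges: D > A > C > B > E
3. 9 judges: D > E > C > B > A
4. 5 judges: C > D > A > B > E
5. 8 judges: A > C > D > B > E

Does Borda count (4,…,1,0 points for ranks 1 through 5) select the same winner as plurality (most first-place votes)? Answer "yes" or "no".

yes

Borda — scores: A 63, E 27, B 29, C 78, D 93. Winner: D.
Plurality — first-place votes: A 8, E 0, B 0, C 6, D 15. Winner: D.
The two methods agree.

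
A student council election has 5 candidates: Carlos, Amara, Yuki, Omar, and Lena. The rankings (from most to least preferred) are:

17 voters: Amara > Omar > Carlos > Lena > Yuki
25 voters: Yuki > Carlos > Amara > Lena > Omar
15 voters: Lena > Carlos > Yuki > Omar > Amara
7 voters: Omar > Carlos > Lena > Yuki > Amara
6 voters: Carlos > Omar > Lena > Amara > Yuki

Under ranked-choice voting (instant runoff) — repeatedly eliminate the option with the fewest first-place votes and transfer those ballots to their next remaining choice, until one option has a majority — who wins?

Lena

Round 1: Carlos 6, Amara 17, Yuki 25, Omar 7, Lena 15. Eliminate Carlos.
Round 2: Amara 17, Yuki 25, Omar 13, Lena 15. Eliminate Omar.
Round 3: Amara 17, Yuki 25, Lena 28. Eliminate Amara.
Round 4: Yuki 25, Lena 45. Lena has a majority.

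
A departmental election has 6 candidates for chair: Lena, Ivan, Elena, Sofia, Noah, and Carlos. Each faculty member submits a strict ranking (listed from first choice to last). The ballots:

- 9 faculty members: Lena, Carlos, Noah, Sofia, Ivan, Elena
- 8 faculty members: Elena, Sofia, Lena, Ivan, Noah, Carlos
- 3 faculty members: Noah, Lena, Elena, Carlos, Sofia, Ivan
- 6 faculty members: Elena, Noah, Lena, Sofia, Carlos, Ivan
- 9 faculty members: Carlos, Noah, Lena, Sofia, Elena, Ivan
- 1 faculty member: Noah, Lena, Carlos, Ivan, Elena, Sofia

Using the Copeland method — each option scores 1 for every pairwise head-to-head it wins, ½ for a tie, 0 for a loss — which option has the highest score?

Lena: beats Ivan, Elena, Sofia, and Carlos; loses to Noah → score 4.
Ivan: loses to Lena, Elena, Sofia, Noah, and Carlos → score 0.
Elena: beats Ivan; ties Sofia; loses to Lena, Noah, and Carlos → score 1.5.
Sofia: beats Ivan; ties Elena; loses to Lena, Noah, and Carlos → score 1.5.
Noah: beats Lena, Ivan, Elena, and Sofia; ties Carlos → score 4.5.
Carlos: beats Ivan, Elena, and Sofia; ties Noah; loses to Lena → score 3.5.
Noah has the best pairwise record.

Noah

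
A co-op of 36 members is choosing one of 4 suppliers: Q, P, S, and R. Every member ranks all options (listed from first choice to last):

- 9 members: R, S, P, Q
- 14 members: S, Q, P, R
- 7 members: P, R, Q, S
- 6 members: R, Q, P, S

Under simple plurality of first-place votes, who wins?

First-place votes: Q 0, P 7, S 14, R 15.
R has the most first-place votes.

R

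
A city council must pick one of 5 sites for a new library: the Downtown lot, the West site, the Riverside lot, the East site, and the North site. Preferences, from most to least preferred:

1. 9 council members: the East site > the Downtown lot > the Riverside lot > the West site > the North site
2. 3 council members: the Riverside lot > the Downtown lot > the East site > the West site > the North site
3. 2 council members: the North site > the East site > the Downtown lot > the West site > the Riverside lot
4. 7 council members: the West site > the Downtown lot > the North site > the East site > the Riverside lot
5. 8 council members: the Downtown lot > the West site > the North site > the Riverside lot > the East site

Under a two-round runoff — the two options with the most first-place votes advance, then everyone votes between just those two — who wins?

Round 1 first-place votes: the Downtown lot 8, the West site 7, the Riverside lot 3, the East site 9, the North site 2.
the East site and the Downtown lot advance.
Runoff: the East site is preferred to the Downtown lot by 11 voters; the Downtown lot by 18.
the Downtown lot wins the runoff.

the Downtown lot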